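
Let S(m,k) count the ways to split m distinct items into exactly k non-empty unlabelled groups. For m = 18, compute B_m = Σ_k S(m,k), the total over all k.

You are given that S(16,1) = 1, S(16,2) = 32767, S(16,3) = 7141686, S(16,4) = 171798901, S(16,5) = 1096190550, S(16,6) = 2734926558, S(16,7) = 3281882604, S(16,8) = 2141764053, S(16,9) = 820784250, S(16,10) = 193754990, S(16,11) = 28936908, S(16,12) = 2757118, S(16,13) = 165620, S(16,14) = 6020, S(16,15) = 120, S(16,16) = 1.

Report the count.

i=17: T(17,1)=0+1·1=1 | T(17,2)=1+2·32767=65535 | T(17,3)=32767+3·7141686=21457825 | T(17,4)=7141686+4·171798901=694337290 | T(17,5)=171798901+5·1096190550=5652751651 | T(17,6)=1096190550+6·2734926558=17505749898 | T(17,7)=2734926558+7·3281882604=25708104786 | T(17,8)=3281882604+8·2141764053=20415995028 | T(17,9)=2141764053+9·820784250=9528822303 | T(17,10)=820784250+10·193754990=2758334150 | T(17,11)=193754990+11·28936908=512060978 | T(17,12)=28936908+12·2757118=62022324 | T(17,13)=2757118+13·165620=4910178 | T(17,14)=165620+14·6020=249900 | T(17,15)=6020+15·120=7820 | T(17,16)=120+16·1=136 | T(17,17)=1+17·0=1
i=18: T(18,1)=0+1·1=1 | T(18,2)=1+2·65535=131071 | T(18,3)=65535+3·21457825=64439010 | T(18,4)=21457825+4·694337290=2798806985 | T(18,5)=694337290+5·5652751651=28958095545 | T(18,6)=5652751651+6·17505749898=110687251039 | T(18,7)=17505749898+7·25708104786=197462483400 | T(18,8)=25708104786+8·20415995028=189036065010 | T(18,9)=20415995028+9·9528822303=106175395755 | T(18,10)=9528822303+10·2758334150=37112163803 | T(18,11)=2758334150+11·512060978=8391004908 | T(18,12)=512060978+12·62022324=1256328866 | T(18,13)=62022324+13·4910178=125854638 | T(18,14)=4910178+14·249900=8408778 | T(18,15)=249900+15·7820=367200 | T(18,16)=7820+16·136=9996 | T(18,17)=136+17·1=153 | T(18,18)=1+18·0=1
B_18 = ΣS(18,k) = 1+131071+64439010+2798806985+28958095545+110687251039+197462483400+189036065010+106175395755+37112163803+8391004908+1256328866+125854638+8408778+367200+9996+153+1 = 682076806159

682076806159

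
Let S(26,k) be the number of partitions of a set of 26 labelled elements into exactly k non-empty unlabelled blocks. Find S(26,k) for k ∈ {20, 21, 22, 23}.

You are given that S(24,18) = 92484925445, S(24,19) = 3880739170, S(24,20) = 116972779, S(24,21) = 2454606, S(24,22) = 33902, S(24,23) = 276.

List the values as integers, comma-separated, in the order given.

[25] T[25,19]:19*3880739170+92484925445=166218969675 · T[25,20]:20*116972779+3880739170=6220194750 · T[25,21]:21*2454606+116972779=168519505 · T[25,22]:22*33902+2454606=3200450 · T[25,23]:23*276+33902=40250
[26] T[26,20]:20*6220194750+166218969675=290622864675 · T[26,21]:21*168519505+6220194750=9759104355 · T[26,22]:22*3200450+168519505=238929405 · T[26,23]:23*40250+3200450=4126200
Read S(26,20) = 290622864675, S(26,21) = 9759104355, S(26,22) = 238929405, S(26,23) = 4126200.

290622864675, 9759104355, 238929405, 4126200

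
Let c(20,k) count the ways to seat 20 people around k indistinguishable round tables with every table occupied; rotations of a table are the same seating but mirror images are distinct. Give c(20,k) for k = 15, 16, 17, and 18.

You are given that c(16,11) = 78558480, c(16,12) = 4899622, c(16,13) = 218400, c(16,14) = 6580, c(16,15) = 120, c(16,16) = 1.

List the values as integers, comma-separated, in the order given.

row 17: T[17][12]=16·4899622+78558480=156952432  T[17][13]=16·218400+4899622=8394022  T[17][14]=16·6580+218400=323680  T[17][15]=16·120+6580=8500  T[17][16]=16·1+120=136  T[17][17]=16·0+1=1
row 18: T[18][13]=17·8394022+156952432=299650806  T[18][14]=17·323680+8394022=13896582  T[18][15]=17·8500+323680=468180  T[18][16]=17·136+8500=10812  T[18][17]=17·1+136=153  T[18][18]=17·0+1=1
row 19: T[19][14]=18·13896582+299650806=549789282  T[19][15]=18·468180+13896582=22323822  T[19][16]=18·10812+468180=662796  T[19][17]=18·153+10812=13566  T[19][18]=18·1+153=171
row 20: T[20][15]=19·22323822+549789282=973941900  T[20][16]=19·662796+22323822=34916946  T[20][17]=19·13566+662796=920550  T[20][18]=19·171+13566=16815
Read c(20,15) = 973941900, c(20,16) = 34916946, c(20,17) = 920550, c(20,18) = 16815.

973941900, 34916946, 920550, 16815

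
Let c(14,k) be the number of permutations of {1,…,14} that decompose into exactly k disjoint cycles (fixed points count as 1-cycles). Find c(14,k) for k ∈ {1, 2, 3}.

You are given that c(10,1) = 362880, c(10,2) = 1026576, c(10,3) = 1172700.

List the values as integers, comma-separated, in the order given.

i=11: T(11,1)=0+10·362880=3628800 | T(11,2)=362880+10·1026576=10628640 | T(11,3)=1026576+10·1172700=12753576
i=12: T(12,1)=0+11·3628800=39916800 | T(12,2)=3628800+11·10628640=120543840 | T(12,3)=10628640+11·12753576=150917976
i=13: T(13,1)=0+12·39916800=479001600 | T(13,2)=39916800+12·120543840=1486442880 | T(13,3)=120543840+12·150917976=1931559552
i=14: T(14,1)=0+13·479001600=6227020800 | T(14,2)=479001600+13·1486442880=19802759040 | T(14,3)=1486442880+13·1931559552=26596717056
Read c(14,1) = 6227020800, c(14,2) = 19802759040, c(14,3) = 26596717056.

6227020800, 19802759040, 26596717056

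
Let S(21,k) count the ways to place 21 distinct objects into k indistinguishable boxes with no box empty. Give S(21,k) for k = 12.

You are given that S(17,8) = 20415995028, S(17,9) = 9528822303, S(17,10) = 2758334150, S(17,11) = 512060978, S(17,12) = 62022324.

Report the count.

[18] T[18,9]:9*9528822303+20415995028=106175395755 · T[18,10]:10*2758334150+9528822303=37112163803 · T[18,11]:11*512060978+2758334150=8391004908 · T[18,12]:12*62022324+512060978=1256328866
[19] T[19,10]:10*37112163803+106175395755=477297033785 · T[19,11]:11*8391004908+37112163803=129413217791 · T[19,12]:12*1256328866+8391004908=23466951300
[20] T[20,11]:11*129413217791+477297033785=1900842429486 · T[20,12]:12*23466951300+129413217791=411016633391
[21] T[21,12]:12*411016633391+1900842429486=6833042030178
Read S(21,12) = 6833042030178.

6833042030178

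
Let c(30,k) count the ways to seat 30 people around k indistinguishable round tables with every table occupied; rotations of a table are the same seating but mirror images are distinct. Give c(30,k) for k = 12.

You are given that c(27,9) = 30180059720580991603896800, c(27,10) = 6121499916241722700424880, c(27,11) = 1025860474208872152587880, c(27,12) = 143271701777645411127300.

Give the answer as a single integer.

row 28: T[28][10]=27·6121499916241722700424880+30180059720580991603896800=195460557459107504515368560  T[28][11]=27·1025860474208872152587880+6121499916241722700424880=33819732719881270820297640  T[28][12]=27·143271701777645411127300+1025860474208872152587880=4894196422205298253024980
row 29: T[29][11]=28·33819732719881270820297640+195460557459107504515368560=1142413073615783087483702480  T[29][12]=28·4894196422205298253024980+33819732719881270820297640=170857232541629621904997080
row 30: T[30][12]=29·170857232541629621904997080+1142413073615783087483702480=6097272817323042122728617800
Read c(30,12) = 6097272817323042122728617800.

6097272817323042122728617800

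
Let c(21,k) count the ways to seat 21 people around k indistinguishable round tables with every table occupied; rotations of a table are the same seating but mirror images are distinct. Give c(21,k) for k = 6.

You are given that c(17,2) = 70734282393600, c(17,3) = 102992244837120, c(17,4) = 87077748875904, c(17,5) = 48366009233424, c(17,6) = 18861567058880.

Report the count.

i=18: T(18,3)=70734282393600+17·102992244837120=1821602444624640 | T(18,4)=102992244837120+17·87077748875904=1583313975727488 | T(18,5)=87077748875904+17·48366009233424=909299905844112 | T(18,6)=48366009233424+17·18861567058880=369012649234384
i=19: T(19,4)=1821602444624640+18·1583313975727488=30321254007719424 | T(19,5)=1583313975727488+18·909299905844112=17950712280921504 | T(19,6)=909299905844112+18·369012649234384=7551527592063024
i=20: T(20,5)=30321254007719424+19·17950712280921504=371384787345228000 | T(20,6)=17950712280921504+19·7551527592063024=161429736530118960
i=21: T(21,6)=371384787345228000+20·161429736530118960=3599979517947607200
Read c(21,6) = 3599979517947607200.

3599979517947607200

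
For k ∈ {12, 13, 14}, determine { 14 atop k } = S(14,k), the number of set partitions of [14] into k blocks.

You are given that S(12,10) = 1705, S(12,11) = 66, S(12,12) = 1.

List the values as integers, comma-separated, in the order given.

row 13: T[13][11]=11·66+1705=2431  T[13][12]=12·1+66=78  T[13][13]=13·0+1=1
row 14: T[14][12]=12·78+2431=3367  T[14][13]=13·1+78=91  T[14][14]=14·0+1=1
Read S(14,12) = 3367, S(14,13) = 91, S(14,14) = 1.

3367, 91, 1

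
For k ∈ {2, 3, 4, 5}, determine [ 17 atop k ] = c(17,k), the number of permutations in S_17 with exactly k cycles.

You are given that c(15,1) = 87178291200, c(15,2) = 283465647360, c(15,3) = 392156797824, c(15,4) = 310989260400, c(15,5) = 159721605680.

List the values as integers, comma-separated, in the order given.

70734282393600, 102992244837120, 87077748875904, 48366009233424

@16  (16,1):87178291200·15+0→1307674368000, (16,2):283465647360·15+87178291200→4339163001600, (16,3):392156797824·15+283465647360→6165817614720, (16,4):310989260400·15+392156797824→5056995703824, (16,5):159721605680·15+310989260400→2706813345600
@17  (17,2):4339163001600·16+1307674368000→70734282393600, (17,3):6165817614720·16+4339163001600→102992244837120, (17,4):5056995703824·16+6165817614720→87077748875904, (17,5):2706813345600·16+5056995703824→48366009233424
Read c(17,2) = 70734282393600, c(17,3) = 102992244837120, c(17,4) = 87077748875904, c(17,5) = 48366009233424.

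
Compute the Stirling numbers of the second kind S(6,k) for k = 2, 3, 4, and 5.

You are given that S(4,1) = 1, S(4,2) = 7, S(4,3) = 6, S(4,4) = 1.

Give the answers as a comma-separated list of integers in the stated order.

i=5: T(5,1)=0+1·1=1 | T(5,2)=1+2·7=15 | T(5,3)=7+3·6=25 | T(5,4)=6+4·1=10 | T(5,5)=1+5·0=1
i=6: T(6,2)=1+2·15=31 | T(6,3)=15+3·25=90 | T(6,4)=25+4·10=65 | T(6,5)=10+5·1=15
Read S(6,2) = 31, S(6,3) = 90, S(6,4) = 65, S(6,5) = 15.

31, 90, 65, 15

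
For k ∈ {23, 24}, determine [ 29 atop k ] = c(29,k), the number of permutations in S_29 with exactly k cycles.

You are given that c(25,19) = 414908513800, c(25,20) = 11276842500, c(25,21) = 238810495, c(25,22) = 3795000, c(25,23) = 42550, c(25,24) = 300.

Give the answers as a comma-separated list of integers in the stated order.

2918785153245, 55880640270

row 26: T[26][20]=25·11276842500+414908513800=696829576300  T[26][21]=25·238810495+11276842500=17247104875  T[26][22]=25·3795000+238810495=333685495  T[26][23]=25·42550+3795000=4858750  T[26][24]=25·300+42550=50050
row 27: T[27][21]=26·17247104875+696829576300=1145254303050  T[27][22]=26·333685495+17247104875=25922927745  T[27][23]=26·4858750+333685495=460012995  T[27][24]=26·50050+4858750=6160050
row 28: T[28][22]=27·25922927745+1145254303050=1845173352165  T[28][23]=27·460012995+25922927745=38343278610  T[28][24]=27·6160050+460012995=626334345
row 29: T[29][23]=28·38343278610+1845173352165=2918785153245  T[29][24]=28·626334345+38343278610=55880640270
Read c(29,23) = 2918785153245, c(29,24) = 55880640270.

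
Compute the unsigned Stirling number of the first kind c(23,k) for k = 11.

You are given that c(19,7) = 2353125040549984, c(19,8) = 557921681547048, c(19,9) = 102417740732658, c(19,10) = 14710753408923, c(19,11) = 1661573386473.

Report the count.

1103230881185949736

@20  (20,8):557921681547048·19+2353125040549984→12953636989943896, (20,9):102417740732658·19+557921681547048→2503858755467550, (20,10):14710753408923·19+102417740732658→381922055502195, (20,11):1661573386473·19+14710753408923→46280647751910
@21  (21,9):2503858755467550·20+12953636989943896→63030812099294896, (21,10):381922055502195·20+2503858755467550→10142299865511450, (21,11):46280647751910·20+381922055502195→1307535010540395
@22  (22,10):10142299865511450·21+63030812099294896→276019109275035346, (22,11):1307535010540395·21+10142299865511450→37600535086859745
@23  (23,11):37600535086859745·22+276019109275035346→1103230881185949736
Read c(23,11) = 1103230881185949736.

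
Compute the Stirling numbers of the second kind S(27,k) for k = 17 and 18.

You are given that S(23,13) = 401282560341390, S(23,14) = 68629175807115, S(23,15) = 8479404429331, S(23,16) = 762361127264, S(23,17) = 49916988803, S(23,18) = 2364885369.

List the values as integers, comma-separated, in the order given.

35569317763922670, 3270191625210510

row 24: T[24][14]=14·68629175807115+401282560341390=1362091021641000  T[24][15]=15·8479404429331+68629175807115=195820242247080  T[24][16]=16·762361127264+8479404429331=20677182465555  T[24][17]=17·49916988803+762361127264=1610949936915  T[24][18]=18·2364885369+49916988803=92484925445
row 25: T[25][15]=15·195820242247080+1362091021641000=4299394655347200  T[25][16]=16·20677182465555+195820242247080=526655161695960  T[25][17]=17·1610949936915+20677182465555=48063331393110  T[25][18]=18·92484925445+1610949936915=3275678594925
row 26: T[26][16]=16·526655161695960+4299394655347200=12725877242482560  T[26][17]=17·48063331393110+526655161695960=1343731795378830  T[26][18]=18·3275678594925+48063331393110=107025546101760
row 27: T[27][17]=17·1343731795378830+12725877242482560=35569317763922670  T[27][18]=18·107025546101760+1343731795378830=3270191625210510
Read S(27,17) = 35569317763922670, S(27,18) = 3270191625210510.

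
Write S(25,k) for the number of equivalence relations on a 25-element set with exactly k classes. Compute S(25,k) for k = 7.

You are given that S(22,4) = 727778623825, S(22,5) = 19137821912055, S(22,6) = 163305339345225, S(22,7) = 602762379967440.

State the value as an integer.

r23: T_23,5=5×19137821912055+727778623825=96416888184100; T_23,6=6×163305339345225+19137821912055=998969857983405; T_23,7=7×602762379967440+163305339345225=4382641999117305
r24: T_24,6=6×998969857983405+96416888184100=6090236036084530; T_24,7=7×4382641999117305+998969857983405=31677463851804540
r25: T_25,7=7×31677463851804540+6090236036084530=227832482998716310
Read S(25,7) = 227832482998716310.

227832482998716310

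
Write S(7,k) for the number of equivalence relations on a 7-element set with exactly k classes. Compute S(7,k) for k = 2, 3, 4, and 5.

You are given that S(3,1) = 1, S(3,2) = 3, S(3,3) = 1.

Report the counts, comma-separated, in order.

63, 301, 350, 140

row 4: T[4][1]=1·1+0=1  T[4][2]=2·3+1=7  T[4][3]=3·1+3=6  T[4][4]=4·0+1=1
row 5: T[5][1]=1·1+0=1  T[5][2]=2·7+1=15  T[5][3]=3·6+7=25  T[5][4]=4·1+6=10  T[5][5]=5·0+1=1
row 6: T[6][1]=1·1+0=1  T[6][2]=2·15+1=31  T[6][3]=3·25+15=90  T[6][4]=4·10+25=65  T[6][5]=5·1+10=15
row 7: T[7][2]=2·31+1=63  T[7][3]=3·90+31=301  T[7][4]=4·65+90=350  T[7][5]=5·15+65=140
Read S(7,2) = 63, S(7,3) = 301, S(7,4) = 350, S(7,5) = 140.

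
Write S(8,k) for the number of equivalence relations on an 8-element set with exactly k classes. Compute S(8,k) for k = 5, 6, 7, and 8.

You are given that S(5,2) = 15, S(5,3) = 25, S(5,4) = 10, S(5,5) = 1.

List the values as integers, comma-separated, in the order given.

[6] T[6,3]:3*25+15=90 · T[6,4]:4*10+25=65 · T[6,5]:5*1+10=15 · T[6,6]:6*0+1=1
[7] T[7,4]:4*65+90=350 · T[7,5]:5*15+65=140 · T[7,6]:6*1+15=21 · T[7,7]:7*0+1=1
[8] T[8,5]:5*140+350=1050 · T[8,6]:6*21+140=266 · T[8,7]:7*1+21=28 · T[8,8]:8*0+1=1
Read S(8,5) = 1050, S(8,6) = 266, S(8,7) = 28, S(8,8) = 1.

1050, 266, 28, 1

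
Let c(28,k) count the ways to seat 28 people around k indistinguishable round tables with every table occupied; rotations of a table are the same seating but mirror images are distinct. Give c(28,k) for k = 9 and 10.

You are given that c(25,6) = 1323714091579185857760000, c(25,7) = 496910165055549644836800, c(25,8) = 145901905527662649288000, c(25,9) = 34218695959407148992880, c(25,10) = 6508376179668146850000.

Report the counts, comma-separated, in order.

i=26: T(26,7)=1323714091579185857760000+25·496910165055549644836800=13746468217967926978680000 | T(26,8)=496910165055549644836800+25·145901905527662649288000=4144457803247115877036800 | T(26,9)=145901905527662649288000+25·34218695959407148992880=1001369304512841374110000 | T(26,10)=34218695959407148992880+25·6508376179668146850000=196928100451110820242880
i=27: T(27,8)=13746468217967926978680000+26·4144457803247115877036800=121502371102392939781636800 | T(27,9)=4144457803247115877036800+26·1001369304512841374110000=30180059720580991603896800 | T(27,10)=1001369304512841374110000+26·196928100451110820242880=6121499916241722700424880
i=28: T(28,9)=121502371102392939781636800+27·30180059720580991603896800=936363983558079713086850400 | T(28,10)=30180059720580991603896800+27·6121499916241722700424880=195460557459107504515368560
Read c(28,9) = 936363983558079713086850400, c(28,10) = 195460557459107504515368560.

936363983558079713086850400, 195460557459107504515368560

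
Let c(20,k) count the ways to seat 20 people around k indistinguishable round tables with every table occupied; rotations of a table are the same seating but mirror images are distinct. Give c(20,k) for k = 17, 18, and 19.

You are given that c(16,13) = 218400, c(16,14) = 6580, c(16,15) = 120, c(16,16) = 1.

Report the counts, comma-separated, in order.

920550, 16815, 190

i=17: T(17,14)=218400+16·6580=323680 | T(17,15)=6580+16·120=8500 | T(17,16)=120+16·1=136 | T(17,17)=1+16·0=1
i=18: T(18,15)=323680+17·8500=468180 | T(18,16)=8500+17·136=10812 | T(18,17)=136+17·1=153 | T(18,18)=1+17·0=1
i=19: T(19,16)=468180+18·10812=662796 | T(19,17)=10812+18·153=13566 | T(19,18)=153+18·1=171 | T(19,19)=1+18·0=1
i=20: T(20,17)=662796+19·13566=920550 | T(20,18)=13566+19·171=16815 | T(20,19)=171+19·1=190
Read c(20,17) = 920550, c(20,18) = 16815, c(20,19) = 190.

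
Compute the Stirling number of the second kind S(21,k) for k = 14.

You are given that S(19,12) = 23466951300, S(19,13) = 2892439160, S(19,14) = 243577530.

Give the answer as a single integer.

@20  (20,13):2892439160·13+23466951300→61068660380, (20,14):243577530·14+2892439160→6302524580
@21  (21,14):6302524580·14+61068660380→149304004500
Read S(21,14) = 149304004500.

149304004500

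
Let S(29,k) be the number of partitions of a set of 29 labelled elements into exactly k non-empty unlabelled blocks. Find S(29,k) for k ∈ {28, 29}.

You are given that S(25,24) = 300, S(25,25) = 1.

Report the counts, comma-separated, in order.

@26  (26,25):1·25+300→325, (26,26):0·26+1→1
@27  (27,26):1·26+325→351, (27,27):0·27+1→1
@28  (28,27):1·27+351→378, (28,28):0·28+1→1
@29  (29,28):1·28+378→406, (29,29):0·29+1→1
Read S(29,28) = 406, S(29,29) = 1.

406, 1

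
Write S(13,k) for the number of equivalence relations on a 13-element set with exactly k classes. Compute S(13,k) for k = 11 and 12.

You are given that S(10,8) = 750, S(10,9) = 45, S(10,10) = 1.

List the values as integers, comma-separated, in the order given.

2431, 78

r11: T_11,9=9×45+750=1155; T_11,10=10×1+45=55; T_11,11=11×0+1=1
r12: T_12,10=10×55+1155=1705; T_12,11=11×1+55=66; T_12,12=12×0+1=1
r13: T_13,11=11×66+1705=2431; T_13,12=12×1+66=78
Read S(13,11) = 2431, S(13,12) = 78.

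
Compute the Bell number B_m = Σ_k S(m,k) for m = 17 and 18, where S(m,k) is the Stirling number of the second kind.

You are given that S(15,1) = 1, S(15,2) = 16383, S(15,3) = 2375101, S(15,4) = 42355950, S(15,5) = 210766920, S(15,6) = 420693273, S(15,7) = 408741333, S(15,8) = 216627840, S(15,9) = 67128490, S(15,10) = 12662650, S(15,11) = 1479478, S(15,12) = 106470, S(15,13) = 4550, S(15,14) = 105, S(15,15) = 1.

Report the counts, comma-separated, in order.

82864869804, 682076806159

i=16: T(16,1)=0+1·1=1 | T(16,2)=1+2·16383=32767 | T(16,3)=16383+3·2375101=7141686 | T(16,4)=2375101+4·42355950=171798901 | T(16,5)=42355950+5·210766920=1096190550 | T(16,6)=210766920+6·420693273=2734926558 | T(16,7)=420693273+7·408741333=3281882604 | T(16,8)=408741333+8·216627840=2141764053 | T(16,9)=216627840+9·67128490=820784250 | T(16,10)=67128490+10·12662650=193754990 | T(16,11)=12662650+11·1479478=28936908 | T(16,12)=1479478+12·106470=2757118 | T(16,13)=106470+13·4550=165620 | T(16,14)=4550+14·105=6020 | T(16,15)=105+15·1=120 | T(16,16)=1+16·0=1
i=17: T(17,1)=0+1·1=1 | T(17,2)=1+2·32767=65535 | T(17,3)=32767+3·7141686=21457825 | T(17,4)=7141686+4·171798901=694337290 | T(17,5)=171798901+5·1096190550=5652751651 | T(17,6)=1096190550+6·2734926558=17505749898 | T(17,7)=2734926558+7·3281882604=25708104786 | T(17,8)=3281882604+8·2141764053=20415995028 | T(17,9)=2141764053+9·820784250=9528822303 | T(17,10)=820784250+10·193754990=2758334150 | T(17,11)=193754990+11·28936908=512060978 | T(17,12)=28936908+12·2757118=62022324 | T(17,13)=2757118+13·165620=4910178 | T(17,14)=165620+14·6020=249900 | T(17,15)=6020+15·120=7820 | T(17,16)=120+16·1=136 | T(17,17)=1+17·0=1
i=18: T(18,1)=0+1·1=1 | T(18,2)=1+2·65535=131071 | T(18,3)=65535+3·21457825=64439010 | T(18,4)=21457825+4·694337290=2798806985 | T(18,5)=694337290+5·5652751651=28958095545 | T(18,6)=5652751651+6·17505749898=110687251039 | T(18,7)=17505749898+7·25708104786=197462483400 | T(18,8)=25708104786+8·20415995028=189036065010 | T(18,9)=20415995028+9·9528822303=106175395755 | T(18,10)=9528822303+10·2758334150=37112163803 | T(18,11)=2758334150+11·512060978=8391004908 | T(18,12)=512060978+12·62022324=1256328866 | T(18,13)=62022324+13·4910178=125854638 | T(18,14)=4910178+14·249900=8408778 | T(18,15)=249900+15·7820=367200 | T(18,16)=7820+16·136=9996 | T(18,17)=136+17·1=153 | T(18,18)=1+18·0=1
B_17 = ΣS(17,k) = 1+65535+21457825+694337290+5652751651+17505749898+25708104786+20415995028+9528822303+2758334150+512060978+62022324+4910178+249900+7820+136+1 = 82864869804
B_18 = ΣS(18,k) = 1+131071+64439010+2798806985+28958095545+110687251039+197462483400+189036065010+106175395755+37112163803+8391004908+1256328866+125854638+8408778+367200+9996+153+1 = 682076806159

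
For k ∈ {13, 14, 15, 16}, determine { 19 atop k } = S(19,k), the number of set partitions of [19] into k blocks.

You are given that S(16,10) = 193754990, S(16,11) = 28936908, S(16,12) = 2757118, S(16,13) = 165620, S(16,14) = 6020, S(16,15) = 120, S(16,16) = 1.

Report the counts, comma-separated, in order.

[17] T[17,11]:11*28936908+193754990=512060978 · T[17,12]:12*2757118+28936908=62022324 · T[17,13]:13*165620+2757118=4910178 · T[17,14]:14*6020+165620=249900 · T[17,15]:15*120+6020=7820 · T[17,16]:16*1+120=136
[18] T[18,12]:12*62022324+512060978=1256328866 · T[18,13]:13*4910178+62022324=125854638 · T[18,14]:14*249900+4910178=8408778 · T[18,15]:15*7820+249900=367200 · T[18,16]:16*136+7820=9996
[19] T[19,13]:13*125854638+1256328866=2892439160 · T[19,14]:14*8408778+125854638=243577530 · T[19,15]:15*367200+8408778=13916778 · T[19,16]:16*9996+367200=527136
Read S(19,13) = 2892439160, S(19,14) = 243577530, S(19,15) = 13916778, S(19,16) = 527136.

2892439160, 243577530, 13916778, 527136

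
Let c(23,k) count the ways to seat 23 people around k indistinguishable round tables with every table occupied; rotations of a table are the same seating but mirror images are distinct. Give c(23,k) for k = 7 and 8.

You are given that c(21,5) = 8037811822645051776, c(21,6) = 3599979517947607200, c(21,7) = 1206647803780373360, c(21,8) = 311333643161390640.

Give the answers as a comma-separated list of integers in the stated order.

i=22: T(22,6)=8037811822645051776+21·3599979517947607200=83637381699544802976 | T(22,7)=3599979517947607200+21·1206647803780373360=28939583397335447760 | T(22,8)=1206647803780373360+21·311333643161390640=7744654310169576800
i=23: T(23,7)=83637381699544802976+22·28939583397335447760=720308216440924653696 | T(23,8)=28939583397335447760+22·7744654310169576800=199321978221066137360
Read c(23,7) = 720308216440924653696, c(23,8) = 199321978221066137360.

720308216440924653696, 199321978221066137360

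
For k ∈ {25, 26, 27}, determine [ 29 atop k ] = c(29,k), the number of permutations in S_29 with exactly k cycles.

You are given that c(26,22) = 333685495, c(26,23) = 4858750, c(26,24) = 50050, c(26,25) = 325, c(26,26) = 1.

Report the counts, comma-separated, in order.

843041745, 9642906, 78561

i=27: T(27,23)=333685495+26·4858750=460012995 | T(27,24)=4858750+26·50050=6160050 | T(27,25)=50050+26·325=58500 | T(27,26)=325+26·1=351 | T(27,27)=1+26·0=1
i=28: T(28,24)=460012995+27·6160050=626334345 | T(28,25)=6160050+27·58500=7739550 | T(28,26)=58500+27·351=67977 | T(28,27)=351+27·1=378
i=29: T(29,25)=626334345+28·7739550=843041745 | T(29,26)=7739550+28·67977=9642906 | T(29,27)=67977+28·378=78561
Read c(29,25) = 843041745, c(29,26) = 9642906, c(29,27) = 78561.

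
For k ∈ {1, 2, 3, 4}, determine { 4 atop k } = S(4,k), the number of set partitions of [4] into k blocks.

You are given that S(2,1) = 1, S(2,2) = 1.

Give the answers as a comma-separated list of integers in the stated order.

1, 7, 6, 1

@3  (3,1):1·1+0→1, (3,2):1·2+1→3, (3,3):0·3+1→1
@4  (4,1):1·1+0→1, (4,2):3·2+1→7, (4,3):1·3+3→6, (4,4):0·4+1→1
Read S(4,1) = 1, S(4,2) = 7, S(4,3) = 6, S(4,4) = 1.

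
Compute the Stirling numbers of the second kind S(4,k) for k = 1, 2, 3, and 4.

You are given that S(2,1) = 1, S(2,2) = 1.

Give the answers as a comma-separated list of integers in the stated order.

r3: T_3,1=1×1+0=1; T_3,2=2×1+1=3; T_3,3=3×0+1=1
r4: T_4,1=1×1+0=1; T_4,2=2×3+1=7; T_4,3=3×1+3=6; T_4,4=4×0+1=1
Read S(4,1) = 1, S(4,2) = 7, S(4,3) = 6, S(4,4) = 1.

1, 7, 6, 1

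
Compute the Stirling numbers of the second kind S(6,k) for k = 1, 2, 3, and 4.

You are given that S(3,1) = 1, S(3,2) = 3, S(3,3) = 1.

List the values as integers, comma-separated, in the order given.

r4: T_4,1=1×1+0=1; T_4,2=2×3+1=7; T_4,3=3×1+3=6; T_4,4=4×0+1=1
r5: T_5,1=1×1+0=1; T_5,2=2×7+1=15; T_5,3=3×6+7=25; T_5,4=4×1+6=10
r6: T_6,1=1×1+0=1; T_6,2=2×15+1=31; T_6,3=3×25+15=90; T_6,4=4×10+25=65
Read S(6,1) = 1, S(6,2) = 31, S(6,3) = 90, S(6,4) = 65.

1, 31, 90, 65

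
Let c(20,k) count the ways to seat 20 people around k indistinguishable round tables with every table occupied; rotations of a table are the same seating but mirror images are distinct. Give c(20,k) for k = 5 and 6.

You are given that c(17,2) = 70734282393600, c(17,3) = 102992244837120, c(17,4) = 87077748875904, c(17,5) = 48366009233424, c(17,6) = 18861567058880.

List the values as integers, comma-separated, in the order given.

row 18: T[18][3]=17·102992244837120+70734282393600=1821602444624640  T[18][4]=17·87077748875904+102992244837120=1583313975727488  T[18][5]=17·48366009233424+87077748875904=909299905844112  T[18][6]=17·18861567058880+48366009233424=369012649234384
row 19: T[19][4]=18·1583313975727488+1821602444624640=30321254007719424  T[19][5]=18·909299905844112+1583313975727488=17950712280921504  T[19][6]=18·369012649234384+909299905844112=7551527592063024
row 20: T[20][5]=19·17950712280921504+30321254007719424=371384787345228000  T[20][6]=19·7551527592063024+17950712280921504=161429736530118960
Read c(20,5) = 371384787345228000, c(20,6) = 161429736530118960.

371384787345228000, 161429736530118960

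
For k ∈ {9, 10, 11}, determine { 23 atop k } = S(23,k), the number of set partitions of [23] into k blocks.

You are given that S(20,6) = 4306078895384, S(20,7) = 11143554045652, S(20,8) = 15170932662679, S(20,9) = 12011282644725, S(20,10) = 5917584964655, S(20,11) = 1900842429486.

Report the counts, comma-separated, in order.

12320068811796900, 9593401297313460, 4864251308951100

[21] T[21,7]:7*11143554045652+4306078895384=82310957214948 · T[21,8]:8*15170932662679+11143554045652=132511015347084 · T[21,9]:9*12011282644725+15170932662679=123272476465204 · T[21,10]:10*5917584964655+12011282644725=71187132291275 · T[21,11]:11*1900842429486+5917584964655=26826851689001
[22] T[22,8]:8*132511015347084+82310957214948=1142399079991620 · T[22,9]:9*123272476465204+132511015347084=1241963303533920 · T[22,10]:10*71187132291275+123272476465204=835143799377954 · T[22,11]:11*26826851689001+71187132291275=366282500870286
[23] T[23,9]:9*1241963303533920+1142399079991620=12320068811796900 · T[23,10]:10*835143799377954+1241963303533920=9593401297313460 · T[23,11]:11*366282500870286+835143799377954=4864251308951100
Read S(23,9) = 12320068811796900, S(23,10) = 9593401297313460, S(23,11) = 4864251308951100.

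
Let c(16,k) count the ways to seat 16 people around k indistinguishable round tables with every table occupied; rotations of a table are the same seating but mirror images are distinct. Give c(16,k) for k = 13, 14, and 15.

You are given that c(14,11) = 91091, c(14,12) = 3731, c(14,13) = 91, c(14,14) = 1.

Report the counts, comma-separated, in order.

[15] T[15,12]:14*3731+91091=143325 · T[15,13]:14*91+3731=5005 · T[15,14]:14*1+91=105 · T[15,15]:14*0+1=1
[16] T[16,13]:15*5005+143325=218400 · T[16,14]:15*105+5005=6580 · T[16,15]:15*1+105=120
Read c(16,13) = 218400, c(16,14) = 6580, c(16,15) = 120.

218400, 6580, 120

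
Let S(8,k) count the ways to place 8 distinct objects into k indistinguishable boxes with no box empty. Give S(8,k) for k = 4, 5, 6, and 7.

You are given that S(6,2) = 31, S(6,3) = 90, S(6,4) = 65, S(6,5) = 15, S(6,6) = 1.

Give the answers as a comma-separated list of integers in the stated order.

1701, 1050, 266, 28

row 7: T[7][3]=3·90+31=301  T[7][4]=4·65+90=350  T[7][5]=5·15+65=140  T[7][6]=6·1+15=21  T[7][7]=7·0+1=1
row 8: T[8][4]=4·350+301=1701  T[8][5]=5·140+350=1050  T[8][6]=6·21+140=266  T[8][7]=7·1+21=28
Read S(8,4) = 1701, S(8,5) = 1050, S(8,6) = 266, S(8,7) = 28.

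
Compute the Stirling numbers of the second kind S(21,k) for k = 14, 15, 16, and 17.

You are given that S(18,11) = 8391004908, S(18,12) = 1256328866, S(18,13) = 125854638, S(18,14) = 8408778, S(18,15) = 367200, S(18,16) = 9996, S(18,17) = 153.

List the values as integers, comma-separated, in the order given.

row 19: T[19][12]=12·1256328866+8391004908=23466951300  T[19][13]=13·125854638+1256328866=2892439160  T[19][14]=14·8408778+125854638=243577530  T[19][15]=15·367200+8408778=13916778  T[19][16]=16·9996+367200=527136  T[19][17]=17·153+9996=12597
row 20: T[20][13]=13·2892439160+23466951300=61068660380  T[20][14]=14·243577530+2892439160=6302524580  T[20][15]=15·13916778+243577530=452329200  T[20][16]=16·527136+13916778=22350954  T[20][17]=17·12597+527136=741285
row 21: T[21][14]=14·6302524580+61068660380=149304004500  T[21][15]=15·452329200+6302524580=13087462580  T[21][16]=16·22350954+452329200=809944464  T[21][17]=17·741285+22350954=34952799
Read S(21,14) = 149304004500, S(21,15) = 13087462580, S(21,16) = 809944464, S(21,17) = 34952799.

149304004500, 13087462580, 809944464, 34952799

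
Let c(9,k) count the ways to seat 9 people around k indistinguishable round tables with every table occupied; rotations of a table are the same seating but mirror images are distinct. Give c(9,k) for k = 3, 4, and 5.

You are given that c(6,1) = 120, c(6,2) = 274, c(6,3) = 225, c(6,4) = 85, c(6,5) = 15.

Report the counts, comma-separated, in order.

row 7: T[7][1]=6·120+0=720  T[7][2]=6·274+120=1764  T[7][3]=6·225+274=1624  T[7][4]=6·85+225=735  T[7][5]=6·15+85=175
row 8: T[8][2]=7·1764+720=13068  T[8][3]=7·1624+1764=13132  T[8][4]=7·735+1624=6769  T[8][5]=7·175+735=1960
row 9: T[9][3]=8·13132+13068=118124  T[9][4]=8·6769+13132=67284  T[9][5]=8·1960+6769=22449
Read c(9,3) = 118124, c(9,4) = 67284, c(9,5) = 22449.

118124, 67284, 22449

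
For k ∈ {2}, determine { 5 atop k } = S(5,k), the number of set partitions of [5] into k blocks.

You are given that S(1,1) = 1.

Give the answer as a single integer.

i=2: T(2,1)=0+1·1=1 | T(2,2)=1+2·0=1
i=3: T(3,1)=0+1·1=1 | T(3,2)=1+2·1=3
i=4: T(4,1)=0+1·1=1 | T(4,2)=1+2·3=7
i=5: T(5,2)=1+2·7=15
Read S(5,2) = 15.

15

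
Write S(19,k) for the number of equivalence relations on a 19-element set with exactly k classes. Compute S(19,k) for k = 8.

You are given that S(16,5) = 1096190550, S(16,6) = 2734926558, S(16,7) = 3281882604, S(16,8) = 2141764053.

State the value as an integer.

1709751003480

row 17: T[17][6]=6·2734926558+1096190550=17505749898  T[17][7]=7·3281882604+2734926558=25708104786  T[17][8]=8·2141764053+3281882604=20415995028
row 18: T[18][7]=7·25708104786+17505749898=197462483400  T[18][8]=8·20415995028+25708104786=189036065010
row 19: T[19][8]=8·189036065010+197462483400=1709751003480
Read S(19,8) = 1709751003480.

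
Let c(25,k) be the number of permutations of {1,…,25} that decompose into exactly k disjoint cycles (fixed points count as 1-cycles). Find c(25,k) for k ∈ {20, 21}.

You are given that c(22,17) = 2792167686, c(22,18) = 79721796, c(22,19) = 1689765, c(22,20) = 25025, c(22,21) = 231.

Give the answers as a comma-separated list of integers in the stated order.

11276842500, 238810495

i=23: T(23,18)=2792167686+22·79721796=4546047198 | T(23,19)=79721796+22·1689765=116896626 | T(23,20)=1689765+22·25025=2240315 | T(23,21)=25025+22·231=30107
i=24: T(24,19)=4546047198+23·116896626=7234669596 | T(24,20)=116896626+23·2240315=168423871 | T(24,21)=2240315+23·30107=2932776
i=25: T(25,20)=7234669596+24·168423871=11276842500 | T(25,21)=168423871+24·2932776=238810495
Read c(25,20) = 11276842500, c(25,21) = 238810495.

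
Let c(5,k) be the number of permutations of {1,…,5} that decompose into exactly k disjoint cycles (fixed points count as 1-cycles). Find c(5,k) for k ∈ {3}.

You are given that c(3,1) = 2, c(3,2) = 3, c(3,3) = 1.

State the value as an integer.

35

row 4: T[4][2]=3·3+2=11  T[4][3]=3·1+3=6
row 5: T[5][3]=4·6+11=35
Read c(5,3) = 35.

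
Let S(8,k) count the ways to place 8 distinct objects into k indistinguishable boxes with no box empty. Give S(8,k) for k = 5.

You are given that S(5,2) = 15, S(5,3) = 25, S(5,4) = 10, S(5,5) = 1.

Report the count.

1050

i=6: T(6,3)=15+3·25=90 | T(6,4)=25+4·10=65 | T(6,5)=10+5·1=15
i=7: T(7,4)=90+4·65=350 | T(7,5)=65+5·15=140
i=8: T(8,5)=350+5·140=1050
Read S(8,5) = 1050.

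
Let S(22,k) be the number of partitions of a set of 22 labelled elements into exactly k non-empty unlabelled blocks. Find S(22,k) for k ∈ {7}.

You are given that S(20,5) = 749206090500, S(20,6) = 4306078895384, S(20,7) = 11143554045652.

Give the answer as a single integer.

i=21: T(21,6)=749206090500+6·4306078895384=26585679462804 | T(21,7)=4306078895384+7·11143554045652=82310957214948
i=22: T(22,7)=26585679462804+7·82310957214948=602762379967440
Read S(22,7) = 602762379967440.

602762379967440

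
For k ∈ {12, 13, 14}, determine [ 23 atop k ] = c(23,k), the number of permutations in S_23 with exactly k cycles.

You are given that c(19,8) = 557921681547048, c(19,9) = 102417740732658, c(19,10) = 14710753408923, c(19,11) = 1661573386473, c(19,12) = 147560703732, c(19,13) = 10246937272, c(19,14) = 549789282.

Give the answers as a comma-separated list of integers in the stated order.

129006659818331295, 12363045847086207, 971250460939913

@20  (20,9):102417740732658·19+557921681547048→2503858755467550, (20,10):14710753408923·19+102417740732658→381922055502195, (20,11):1661573386473·19+14710753408923→46280647751910, (20,12):147560703732·19+1661573386473→4465226757381, (20,13):10246937272·19+147560703732→342252511900, (20,14):549789282·19+10246937272→20692933630
@21  (21,10):381922055502195·20+2503858755467550→10142299865511450, (21,11):46280647751910·20+381922055502195→1307535010540395, (21,12):4465226757381·20+46280647751910→135585182899530, (21,13):342252511900·20+4465226757381→11310276995381, (21,14):20692933630·20+342252511900→756111184500
@22  (22,11):1307535010540395·21+10142299865511450→37600535086859745, (22,12):135585182899530·21+1307535010540395→4154823851430525, (22,13):11310276995381·21+135585182899530→373100999802531, (22,14):756111184500·21+11310276995381→27188611869881
@23  (23,12):4154823851430525·22+37600535086859745→129006659818331295, (23,13):373100999802531·22+4154823851430525→12363045847086207, (23,14):27188611869881·22+373100999802531→971250460939913
Read c(23,12) = 129006659818331295, c(23,13) = 12363045847086207, c(23,14) = 971250460939913.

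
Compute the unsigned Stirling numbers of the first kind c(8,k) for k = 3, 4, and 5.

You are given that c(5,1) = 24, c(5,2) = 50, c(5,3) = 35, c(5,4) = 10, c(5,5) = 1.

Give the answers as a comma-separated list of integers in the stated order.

@6  (6,1):24·5+0→120, (6,2):50·5+24→274, (6,3):35·5+50→225, (6,4):10·5+35→85, (6,5):1·5+10→15
@7  (7,2):274·6+120→1764, (7,3):225·6+274→1624, (7,4):85·6+225→735, (7,5):15·6+85→175
@8  (8,3):1624·7+1764→13132, (8,4):735·7+1624→6769, (8,5):175·7+735→1960
Read c(8,3) = 13132, c(8,4) = 6769, c(8,5) = 1960.

13132, 6769, 1960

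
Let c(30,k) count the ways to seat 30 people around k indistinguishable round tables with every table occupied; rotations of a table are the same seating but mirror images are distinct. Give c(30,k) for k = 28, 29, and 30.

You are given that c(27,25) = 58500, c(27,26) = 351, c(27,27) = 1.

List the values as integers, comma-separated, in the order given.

90335, 435, 1

row 28: T[28][26]=27·351+58500=67977  T[28][27]=27·1+351=378  T[28][28]=27·0+1=1
row 29: T[29][27]=28·378+67977=78561  T[29][28]=28·1+378=406  T[29][29]=28·0+1=1
row 30: T[30][28]=29·406+78561=90335  T[30][29]=29·1+406=435  T[30][30]=29·0+1=1
Read c(30,28) = 90335, c(30,29) = 435, c(30,30) = 1.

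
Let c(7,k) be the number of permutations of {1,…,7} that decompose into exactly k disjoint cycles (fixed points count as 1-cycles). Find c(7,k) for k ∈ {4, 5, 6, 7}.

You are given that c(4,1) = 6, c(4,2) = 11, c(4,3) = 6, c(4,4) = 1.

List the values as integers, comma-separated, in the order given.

735, 175, 21, 1

[5] T[5,2]:4*11+6=50 · T[5,3]:4*6+11=35 · T[5,4]:4*1+6=10 · T[5,5]:4*0+1=1
[6] T[6,3]:5*35+50=225 · T[6,4]:5*10+35=85 · T[6,5]:5*1+10=15 · T[6,6]:5*0+1=1
[7] T[7,4]:6*85+225=735 · T[7,5]:6*15+85=175 · T[7,6]:6*1+15=21 · T[7,7]:6*0+1=1
Read c(7,4) = 735, c(7,5) = 175, c(7,6) = 21, c(7,7) = 1.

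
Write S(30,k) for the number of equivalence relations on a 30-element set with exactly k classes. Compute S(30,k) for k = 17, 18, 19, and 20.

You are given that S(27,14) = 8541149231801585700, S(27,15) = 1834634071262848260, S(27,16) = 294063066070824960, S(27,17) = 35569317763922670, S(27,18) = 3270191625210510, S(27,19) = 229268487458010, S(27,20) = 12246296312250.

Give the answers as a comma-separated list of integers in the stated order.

511605167806434372210, 68591811024147549270, 7145845579888333500, 581535955088511150

i=28: T(28,15)=8541149231801585700+15·1834634071262848260=36060660300744309600 | T(28,16)=1834634071262848260+16·294063066070824960=6539643128396047620 | T(28,17)=294063066070824960+17·35569317763922670=898741468057510350 | T(28,18)=35569317763922670+18·3270191625210510=94432767017711850 | T(28,19)=3270191625210510+19·229268487458010=7626292886912700 | T(28,20)=229268487458010+20·12246296312250=474194413703010
i=29: T(29,16)=36060660300744309600+16·6539643128396047620=140694950355081071520 | T(29,17)=6539643128396047620+17·898741468057510350=21818248085373723570 | T(29,18)=898741468057510350+18·94432767017711850=2598531274376323650 | T(29,19)=94432767017711850+19·7626292886912700=239332331869053150 | T(29,20)=7626292886912700+20·474194413703010=17110181160972900
i=30: T(30,17)=140694950355081071520+17·21818248085373723570=511605167806434372210 | T(30,18)=21818248085373723570+18·2598531274376323650=68591811024147549270 | T(30,19)=2598531274376323650+19·239332331869053150=7145845579888333500 | T(30,20)=239332331869053150+20·17110181160972900=581535955088511150
Read S(30,17) = 511605167806434372210, S(30,18) = 68591811024147549270, S(30,19) = 7145845579888333500, S(30,20) = 581535955088511150.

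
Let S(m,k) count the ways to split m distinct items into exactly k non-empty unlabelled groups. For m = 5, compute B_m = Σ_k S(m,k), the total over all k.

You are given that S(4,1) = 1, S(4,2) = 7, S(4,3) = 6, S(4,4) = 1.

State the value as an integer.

r5: T_5,1=1×1+0=1; T_5,2=2×7+1=15; T_5,3=3×6+7=25; T_5,4=4×1+6=10; T_5,5=5×0+1=1
B_5 = ΣS(5,k) = 1+15+25+10+1 = 52

52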